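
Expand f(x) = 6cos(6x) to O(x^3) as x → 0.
6 - 108*x**2 + O(x**3)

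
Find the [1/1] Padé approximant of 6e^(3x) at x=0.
(9*x + 6)/(1 - 3*x/2)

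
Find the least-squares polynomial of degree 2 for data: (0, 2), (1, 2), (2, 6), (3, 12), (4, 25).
11/5 + (-12/5)x + (2)x²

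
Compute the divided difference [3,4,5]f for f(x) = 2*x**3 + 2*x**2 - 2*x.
26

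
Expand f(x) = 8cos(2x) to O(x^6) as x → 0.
8 - 16*x**2 + 16*x**4/3 + O(x**6)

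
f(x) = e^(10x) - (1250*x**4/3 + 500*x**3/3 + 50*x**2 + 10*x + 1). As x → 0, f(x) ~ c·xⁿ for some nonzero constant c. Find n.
5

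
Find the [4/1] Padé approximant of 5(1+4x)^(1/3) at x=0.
(1280*x**4/243 - 512*x**3/81 + 32*x**2/3 + 64*x/3 + 5)/(44*x/15 + 1)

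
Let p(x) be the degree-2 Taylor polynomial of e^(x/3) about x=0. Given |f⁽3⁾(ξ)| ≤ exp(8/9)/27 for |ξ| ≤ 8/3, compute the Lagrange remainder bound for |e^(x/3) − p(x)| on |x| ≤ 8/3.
256*exp(8/9)/2187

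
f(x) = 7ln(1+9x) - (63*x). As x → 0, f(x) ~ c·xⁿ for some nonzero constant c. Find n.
2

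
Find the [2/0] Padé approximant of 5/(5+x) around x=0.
x**2/25 - x/5 + 1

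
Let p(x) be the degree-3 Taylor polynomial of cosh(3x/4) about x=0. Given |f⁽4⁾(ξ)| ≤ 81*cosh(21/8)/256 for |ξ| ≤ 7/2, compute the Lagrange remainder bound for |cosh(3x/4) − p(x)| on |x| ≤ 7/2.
64827*cosh(21/8)/32768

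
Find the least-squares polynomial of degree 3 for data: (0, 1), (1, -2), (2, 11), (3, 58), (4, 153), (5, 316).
61/63 + (-1031/189)x + (-37/126)x² + (151/54)x³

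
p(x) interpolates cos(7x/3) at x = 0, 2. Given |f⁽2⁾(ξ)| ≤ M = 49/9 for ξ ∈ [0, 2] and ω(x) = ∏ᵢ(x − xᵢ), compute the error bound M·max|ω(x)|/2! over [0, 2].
49/18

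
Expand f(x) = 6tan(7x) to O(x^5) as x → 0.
42*x + 686*x**3 + O(x**5)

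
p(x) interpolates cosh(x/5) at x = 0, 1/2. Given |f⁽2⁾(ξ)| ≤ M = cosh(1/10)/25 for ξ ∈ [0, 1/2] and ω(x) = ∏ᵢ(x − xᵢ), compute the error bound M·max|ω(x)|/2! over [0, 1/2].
cosh(1/10)/800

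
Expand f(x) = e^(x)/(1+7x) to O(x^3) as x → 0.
1 - 6*x + 85*x**2/2 + O(x**3)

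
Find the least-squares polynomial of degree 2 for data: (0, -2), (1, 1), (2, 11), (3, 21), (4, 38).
-11/5 + (2)x + (2)x²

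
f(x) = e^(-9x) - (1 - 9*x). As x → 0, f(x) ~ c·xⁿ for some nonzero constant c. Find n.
2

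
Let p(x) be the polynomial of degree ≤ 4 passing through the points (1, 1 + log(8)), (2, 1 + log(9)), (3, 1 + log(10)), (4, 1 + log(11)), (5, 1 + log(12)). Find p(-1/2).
1 + log(429496729600000000000000000000000*11**(31/32)*2**(25/128)*3**(19/128)*5**(13/64)/1259146754955705275366853393770193)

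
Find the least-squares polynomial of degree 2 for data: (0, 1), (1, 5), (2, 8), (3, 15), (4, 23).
46/35 + (69/35)x + (6/7)x²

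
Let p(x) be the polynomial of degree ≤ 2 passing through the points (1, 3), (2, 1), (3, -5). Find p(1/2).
5/2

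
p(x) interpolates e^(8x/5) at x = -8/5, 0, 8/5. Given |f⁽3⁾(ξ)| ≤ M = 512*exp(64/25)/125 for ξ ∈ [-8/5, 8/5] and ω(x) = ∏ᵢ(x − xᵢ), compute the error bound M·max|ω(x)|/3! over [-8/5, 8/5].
262144*sqrt(3)*exp(64/25)/421875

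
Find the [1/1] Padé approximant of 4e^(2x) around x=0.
(4*x + 4)/(1 - x)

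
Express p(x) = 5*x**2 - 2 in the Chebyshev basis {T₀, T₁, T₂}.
(1/2)T₀ + (5/2)T₂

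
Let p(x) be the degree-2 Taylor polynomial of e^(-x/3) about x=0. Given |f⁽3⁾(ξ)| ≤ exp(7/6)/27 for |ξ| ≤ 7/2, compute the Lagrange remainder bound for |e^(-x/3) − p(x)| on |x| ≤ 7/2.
343*exp(7/6)/1296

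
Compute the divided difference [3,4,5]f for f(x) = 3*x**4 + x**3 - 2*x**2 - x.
301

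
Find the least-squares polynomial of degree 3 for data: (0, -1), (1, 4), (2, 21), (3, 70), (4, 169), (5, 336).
-58/63 + (1681/378)x + (-181/63)x² + (167/54)x³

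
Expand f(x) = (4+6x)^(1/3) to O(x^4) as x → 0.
2**(2/3) + 2**(2/3)*x/2 - 2**(2/3)*x**2/4 + 5*2**(2/3)*x**3/24 + O(x**4)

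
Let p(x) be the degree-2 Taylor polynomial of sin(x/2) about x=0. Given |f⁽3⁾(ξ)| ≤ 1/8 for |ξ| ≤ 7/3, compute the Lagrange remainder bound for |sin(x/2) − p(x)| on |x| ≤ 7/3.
343/1296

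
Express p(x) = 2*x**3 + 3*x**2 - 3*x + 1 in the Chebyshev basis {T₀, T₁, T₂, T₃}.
(5/2)T₀ + (-3/2)T₁ + (3/2)T₂ + (1/2)T₃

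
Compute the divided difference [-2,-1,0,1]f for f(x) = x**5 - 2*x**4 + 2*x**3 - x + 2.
11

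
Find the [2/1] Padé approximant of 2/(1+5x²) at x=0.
2 - 10*x**2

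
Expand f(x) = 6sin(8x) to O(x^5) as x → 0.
48*x - 512*x**3 + O(x**5)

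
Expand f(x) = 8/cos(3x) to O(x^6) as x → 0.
8 + 36*x**2 + 135*x**4 + O(x**6)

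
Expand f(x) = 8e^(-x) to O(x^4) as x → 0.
8 - 8*x + 4*x**2 - 4*x**3/3 + O(x**4)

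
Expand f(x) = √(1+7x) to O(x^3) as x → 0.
1 + 7*x/2 - 49*x**2/8 + O(x**3)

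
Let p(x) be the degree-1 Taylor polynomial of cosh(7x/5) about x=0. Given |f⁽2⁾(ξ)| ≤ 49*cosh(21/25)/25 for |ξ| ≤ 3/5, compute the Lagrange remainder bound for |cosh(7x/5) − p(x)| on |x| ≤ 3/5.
441*cosh(21/25)/1250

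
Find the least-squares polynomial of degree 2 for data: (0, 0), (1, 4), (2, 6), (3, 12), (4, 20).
18/35 + (48/35)x + (6/7)x²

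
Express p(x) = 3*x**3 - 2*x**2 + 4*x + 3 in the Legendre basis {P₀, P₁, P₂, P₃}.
(7/3)P₀ + (29/5)P₁ + (-4/3)P₂ + (6/5)P₃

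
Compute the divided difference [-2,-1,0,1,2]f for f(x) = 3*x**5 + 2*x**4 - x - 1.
2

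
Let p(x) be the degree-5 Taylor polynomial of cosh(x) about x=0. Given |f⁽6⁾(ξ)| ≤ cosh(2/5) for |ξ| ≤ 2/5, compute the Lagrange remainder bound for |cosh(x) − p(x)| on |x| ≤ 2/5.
4*cosh(2/5)/703125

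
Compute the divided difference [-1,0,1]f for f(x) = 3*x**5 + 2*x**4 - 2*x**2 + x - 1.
0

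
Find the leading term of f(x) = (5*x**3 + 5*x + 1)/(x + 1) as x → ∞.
5*x**2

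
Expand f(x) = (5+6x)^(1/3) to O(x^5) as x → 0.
5**(1/3) + 2*5**(1/3)*x/5 - 4*5**(1/3)*x**2/25 + 8*5**(1/3)*x**3/75 - 32*5**(1/3)*x**4/375 + O(x**5)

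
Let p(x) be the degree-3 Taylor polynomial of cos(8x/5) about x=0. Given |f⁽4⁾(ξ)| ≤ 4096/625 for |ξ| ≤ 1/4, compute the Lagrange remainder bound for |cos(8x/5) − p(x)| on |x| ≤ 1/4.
2/1875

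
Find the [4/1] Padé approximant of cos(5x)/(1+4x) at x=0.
(625*x**4/24 - 25*x**2/2 + 1)/(4*x + 1)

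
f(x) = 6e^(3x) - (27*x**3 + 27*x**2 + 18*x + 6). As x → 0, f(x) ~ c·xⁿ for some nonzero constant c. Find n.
4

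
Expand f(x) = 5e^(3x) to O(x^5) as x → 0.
5 + 15*x + 45*x**2/2 + 45*x**3/2 + 135*x**4/8 + O(x**5)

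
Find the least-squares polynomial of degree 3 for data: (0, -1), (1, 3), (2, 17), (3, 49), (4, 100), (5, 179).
-41/42 + (11/252)x + (121/42)x² + (31/36)x³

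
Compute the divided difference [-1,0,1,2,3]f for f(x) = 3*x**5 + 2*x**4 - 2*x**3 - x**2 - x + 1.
17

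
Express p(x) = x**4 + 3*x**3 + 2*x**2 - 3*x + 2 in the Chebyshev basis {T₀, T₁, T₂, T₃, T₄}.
(27/8)T₀ + (-3/4)T₁ + (3/2)T₂ + (3/4)T₃ + (1/8)T₄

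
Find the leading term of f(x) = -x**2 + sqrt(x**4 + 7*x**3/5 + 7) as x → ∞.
7*x/10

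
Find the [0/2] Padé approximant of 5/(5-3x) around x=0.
1/(1 - 3*x/5)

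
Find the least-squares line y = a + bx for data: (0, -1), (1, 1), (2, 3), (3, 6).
a = -6/5, b = 23/10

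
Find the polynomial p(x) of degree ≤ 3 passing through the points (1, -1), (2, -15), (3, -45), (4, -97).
-x**3 - 2*x**2 - x + 3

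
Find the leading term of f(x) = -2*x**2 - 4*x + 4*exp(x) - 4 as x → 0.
2*x**3/3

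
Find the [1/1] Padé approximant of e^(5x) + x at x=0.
(47*x/12 + 1)/(1 - 25*x/12)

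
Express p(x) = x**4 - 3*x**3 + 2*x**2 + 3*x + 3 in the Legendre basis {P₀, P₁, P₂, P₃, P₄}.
(58/15)P₀ + (6/5)P₁ + (40/21)P₂ + (-6/5)P₃ + (8/35)P₄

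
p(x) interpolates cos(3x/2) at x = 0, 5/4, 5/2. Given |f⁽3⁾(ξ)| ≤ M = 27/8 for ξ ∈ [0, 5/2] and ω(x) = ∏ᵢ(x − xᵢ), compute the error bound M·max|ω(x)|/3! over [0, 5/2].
125*sqrt(3)/512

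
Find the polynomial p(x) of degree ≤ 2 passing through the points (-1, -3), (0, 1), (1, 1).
-2*x**2 + 2*x + 1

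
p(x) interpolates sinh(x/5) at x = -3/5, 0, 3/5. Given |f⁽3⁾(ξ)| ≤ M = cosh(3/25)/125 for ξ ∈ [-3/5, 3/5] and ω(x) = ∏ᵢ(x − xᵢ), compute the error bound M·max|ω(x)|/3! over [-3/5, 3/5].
sqrt(3)*cosh(3/25)/15625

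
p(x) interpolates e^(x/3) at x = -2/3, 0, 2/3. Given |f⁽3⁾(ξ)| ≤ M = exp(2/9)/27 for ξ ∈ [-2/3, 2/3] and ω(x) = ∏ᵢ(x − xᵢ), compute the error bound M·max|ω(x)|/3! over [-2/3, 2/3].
8*sqrt(3)*exp(2/9)/19683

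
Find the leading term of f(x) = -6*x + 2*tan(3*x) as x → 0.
18*x**3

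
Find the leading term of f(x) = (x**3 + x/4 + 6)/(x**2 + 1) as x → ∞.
x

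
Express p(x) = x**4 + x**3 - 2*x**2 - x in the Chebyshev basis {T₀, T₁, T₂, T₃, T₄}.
(-5/8)T₀ + (-1/4)T₁ + (-1/2)T₂ + (1/4)T₃ + (1/8)T₄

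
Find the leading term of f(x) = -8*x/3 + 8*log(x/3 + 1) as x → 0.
-4*x**2/9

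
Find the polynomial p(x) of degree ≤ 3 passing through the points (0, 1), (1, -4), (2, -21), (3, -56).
-x**3 - 3*x**2 - x + 1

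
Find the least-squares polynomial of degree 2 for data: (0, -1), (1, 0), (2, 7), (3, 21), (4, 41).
-34/35 + (-33/14)x + (45/14)x²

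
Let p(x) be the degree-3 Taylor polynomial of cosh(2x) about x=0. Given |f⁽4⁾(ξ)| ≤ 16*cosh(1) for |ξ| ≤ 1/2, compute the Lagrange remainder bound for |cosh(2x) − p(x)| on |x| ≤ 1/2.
cosh(1)/24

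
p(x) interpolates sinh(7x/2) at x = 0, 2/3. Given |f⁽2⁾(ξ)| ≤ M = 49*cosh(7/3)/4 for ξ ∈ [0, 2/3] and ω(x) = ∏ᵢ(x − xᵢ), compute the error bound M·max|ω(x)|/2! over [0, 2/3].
49*cosh(7/3)/72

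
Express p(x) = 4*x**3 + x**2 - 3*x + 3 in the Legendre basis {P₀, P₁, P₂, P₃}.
(10/3)P₀ + (-3/5)P₁ + (2/3)P₂ + (8/5)P₃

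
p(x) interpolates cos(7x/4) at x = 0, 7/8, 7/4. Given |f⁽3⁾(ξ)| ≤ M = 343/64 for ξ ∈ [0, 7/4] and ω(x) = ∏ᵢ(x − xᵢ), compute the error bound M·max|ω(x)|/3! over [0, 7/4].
117649*sqrt(3)/884736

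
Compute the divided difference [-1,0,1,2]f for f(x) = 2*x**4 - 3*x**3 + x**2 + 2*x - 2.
1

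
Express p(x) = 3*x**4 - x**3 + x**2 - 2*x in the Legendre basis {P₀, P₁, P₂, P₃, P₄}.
(14/15)P₀ + (-13/5)P₁ + (50/21)P₂ + (-2/5)P₃ + (24/35)P₄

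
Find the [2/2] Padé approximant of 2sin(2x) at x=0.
4*x/(2*x**2/3 + 1)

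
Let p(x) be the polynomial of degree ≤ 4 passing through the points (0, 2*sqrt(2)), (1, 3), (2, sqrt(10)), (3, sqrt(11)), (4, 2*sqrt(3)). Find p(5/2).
-15/32 - 5*sqrt(3)/64 + 3*sqrt(2)/64 + 15*sqrt(11)/32 + 45*sqrt(10)/64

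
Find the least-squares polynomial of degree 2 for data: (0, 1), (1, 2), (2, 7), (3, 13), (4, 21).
26/35 + (57/70)x + (15/14)x²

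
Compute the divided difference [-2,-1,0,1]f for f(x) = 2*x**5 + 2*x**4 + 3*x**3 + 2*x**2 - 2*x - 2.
9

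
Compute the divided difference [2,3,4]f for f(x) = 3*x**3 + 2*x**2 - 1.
29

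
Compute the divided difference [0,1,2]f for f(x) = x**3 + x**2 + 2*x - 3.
4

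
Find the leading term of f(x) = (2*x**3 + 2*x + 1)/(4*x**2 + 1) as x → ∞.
x/2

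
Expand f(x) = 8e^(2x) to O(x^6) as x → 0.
8 + 16*x + 16*x**2 + 32*x**3/3 + 16*x**4/3 + 32*x**5/15 + O(x**6)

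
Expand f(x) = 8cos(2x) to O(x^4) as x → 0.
8 - 16*x**2 + O(x**4)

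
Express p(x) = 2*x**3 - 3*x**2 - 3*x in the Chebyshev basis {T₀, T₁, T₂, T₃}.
(-3/2)T₀ + (-3/2)T₁ + (-3/2)T₂ + (1/2)T₃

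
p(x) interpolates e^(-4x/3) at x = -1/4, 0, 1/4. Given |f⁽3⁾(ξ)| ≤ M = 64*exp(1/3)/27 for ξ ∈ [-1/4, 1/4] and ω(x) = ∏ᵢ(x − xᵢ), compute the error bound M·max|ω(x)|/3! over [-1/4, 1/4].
sqrt(3)*exp(1/3)/729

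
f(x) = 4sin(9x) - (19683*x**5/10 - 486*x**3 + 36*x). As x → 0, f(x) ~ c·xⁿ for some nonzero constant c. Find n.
7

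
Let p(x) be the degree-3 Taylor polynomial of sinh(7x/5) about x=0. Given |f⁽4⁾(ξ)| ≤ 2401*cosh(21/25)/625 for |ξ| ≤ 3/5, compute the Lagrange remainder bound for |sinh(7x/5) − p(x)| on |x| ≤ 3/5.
64827*cosh(21/25)/3125000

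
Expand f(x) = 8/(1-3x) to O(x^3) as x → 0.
8 + 24*x + 72*x**2 + O(x**3)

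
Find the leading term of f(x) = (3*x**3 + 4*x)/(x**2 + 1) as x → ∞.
3*x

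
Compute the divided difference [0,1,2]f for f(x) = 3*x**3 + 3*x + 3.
9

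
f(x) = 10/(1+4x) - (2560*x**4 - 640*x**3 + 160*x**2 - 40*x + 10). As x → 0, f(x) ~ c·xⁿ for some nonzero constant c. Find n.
5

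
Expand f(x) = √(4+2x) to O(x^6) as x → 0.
2 + x/2 - x**2/16 + x**3/64 - 5*x**4/1024 + 7*x**5/4096 + O(x**6)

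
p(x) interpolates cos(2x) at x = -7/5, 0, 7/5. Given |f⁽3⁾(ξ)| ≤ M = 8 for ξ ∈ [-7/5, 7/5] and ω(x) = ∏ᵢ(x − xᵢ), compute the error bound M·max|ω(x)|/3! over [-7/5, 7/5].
2744*sqrt(3)/3375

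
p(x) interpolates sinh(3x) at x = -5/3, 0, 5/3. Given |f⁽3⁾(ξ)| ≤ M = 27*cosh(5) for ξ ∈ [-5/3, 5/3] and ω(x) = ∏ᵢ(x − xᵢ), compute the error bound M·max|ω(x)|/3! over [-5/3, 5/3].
125*sqrt(3)*cosh(5)/27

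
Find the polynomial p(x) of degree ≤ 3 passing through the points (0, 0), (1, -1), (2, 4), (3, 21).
x**3 - 2*x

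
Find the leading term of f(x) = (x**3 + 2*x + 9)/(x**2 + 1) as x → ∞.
x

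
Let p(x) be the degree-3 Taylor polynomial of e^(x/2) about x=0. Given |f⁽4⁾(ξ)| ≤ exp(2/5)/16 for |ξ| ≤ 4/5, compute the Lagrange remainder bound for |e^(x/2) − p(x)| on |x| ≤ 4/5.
2*exp(2/5)/1875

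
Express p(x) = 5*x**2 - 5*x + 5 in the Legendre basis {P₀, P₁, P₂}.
(20/3)P₀ + (-5)P₁ + (10/3)P₂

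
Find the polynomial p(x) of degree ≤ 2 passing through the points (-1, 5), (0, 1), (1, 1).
2*x**2 - 2*x + 1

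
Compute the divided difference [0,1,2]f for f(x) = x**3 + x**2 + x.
4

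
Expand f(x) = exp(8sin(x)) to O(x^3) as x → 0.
1 + 8*x + 32*x**2 + O(x**3)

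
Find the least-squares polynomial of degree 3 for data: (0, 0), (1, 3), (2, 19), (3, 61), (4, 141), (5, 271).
5/126 + (169/756)x + (71/126)x² + (221/108)x³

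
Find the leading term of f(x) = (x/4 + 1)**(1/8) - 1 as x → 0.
x/32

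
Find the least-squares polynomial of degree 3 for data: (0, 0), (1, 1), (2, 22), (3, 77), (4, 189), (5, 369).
1/42 + (-709/252)x + (43/42)x² + (103/36)x³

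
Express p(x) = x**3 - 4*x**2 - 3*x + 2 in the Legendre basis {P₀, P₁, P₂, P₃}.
(2/3)P₀ + (-12/5)P₁ + (-8/3)P₂ + (2/5)P₃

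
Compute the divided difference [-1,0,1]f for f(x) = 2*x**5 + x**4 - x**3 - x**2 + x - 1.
0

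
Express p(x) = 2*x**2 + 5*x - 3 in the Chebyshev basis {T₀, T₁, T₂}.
(-2)T₀ + (5)T₁ + T₂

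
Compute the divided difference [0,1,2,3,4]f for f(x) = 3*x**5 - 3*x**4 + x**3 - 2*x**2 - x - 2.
27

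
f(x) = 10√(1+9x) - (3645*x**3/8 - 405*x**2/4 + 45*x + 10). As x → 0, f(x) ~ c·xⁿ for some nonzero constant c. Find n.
4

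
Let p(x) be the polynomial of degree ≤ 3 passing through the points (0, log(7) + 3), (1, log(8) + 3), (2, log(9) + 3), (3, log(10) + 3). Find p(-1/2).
log(441*2**(1/8)*3**(5/8)*5**(11/16)*7**(3/16)/640) + 3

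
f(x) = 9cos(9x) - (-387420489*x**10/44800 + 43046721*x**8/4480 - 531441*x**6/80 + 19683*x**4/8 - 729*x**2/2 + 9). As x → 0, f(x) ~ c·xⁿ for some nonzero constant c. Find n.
12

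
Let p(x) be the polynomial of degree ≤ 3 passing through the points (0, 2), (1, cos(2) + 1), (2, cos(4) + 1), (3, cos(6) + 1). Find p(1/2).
15*cos(2)/16 + cos(6)/16 - 5*cos(4)/16 + 21/16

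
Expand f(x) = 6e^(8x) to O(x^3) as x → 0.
6 + 48*x + 192*x**2 + O(x**3)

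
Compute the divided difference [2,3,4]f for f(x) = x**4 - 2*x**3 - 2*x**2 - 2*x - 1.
35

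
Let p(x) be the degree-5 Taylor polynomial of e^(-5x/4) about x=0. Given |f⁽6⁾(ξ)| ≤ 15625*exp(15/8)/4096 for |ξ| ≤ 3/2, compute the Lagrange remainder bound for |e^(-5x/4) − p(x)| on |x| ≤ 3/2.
253125*exp(15/8)/4194304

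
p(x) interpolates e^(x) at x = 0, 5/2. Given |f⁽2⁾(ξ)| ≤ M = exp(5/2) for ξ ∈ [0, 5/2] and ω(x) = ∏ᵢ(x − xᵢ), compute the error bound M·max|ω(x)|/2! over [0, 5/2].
25*exp(5/2)/32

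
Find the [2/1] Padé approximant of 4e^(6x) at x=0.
(24*x**2 + 16*x + 4)/(1 - 2*x)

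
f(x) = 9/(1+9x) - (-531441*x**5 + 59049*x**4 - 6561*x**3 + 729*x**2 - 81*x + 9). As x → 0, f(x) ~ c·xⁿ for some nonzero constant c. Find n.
6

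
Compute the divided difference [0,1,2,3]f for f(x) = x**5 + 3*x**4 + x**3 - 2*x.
44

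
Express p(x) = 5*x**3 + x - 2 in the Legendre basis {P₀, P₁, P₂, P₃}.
(-2)P₀ + (4)P₁ + (2)P₃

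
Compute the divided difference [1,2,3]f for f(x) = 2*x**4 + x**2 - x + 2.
51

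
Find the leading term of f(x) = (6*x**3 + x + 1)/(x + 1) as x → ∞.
6*x**2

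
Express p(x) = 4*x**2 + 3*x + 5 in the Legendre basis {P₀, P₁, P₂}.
(19/3)P₀ + (3)P₁ + (8/3)P₂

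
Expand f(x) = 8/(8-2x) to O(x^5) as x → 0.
1 + x/4 + x**2/16 + x**3/64 + x**4/256 + O(x**5)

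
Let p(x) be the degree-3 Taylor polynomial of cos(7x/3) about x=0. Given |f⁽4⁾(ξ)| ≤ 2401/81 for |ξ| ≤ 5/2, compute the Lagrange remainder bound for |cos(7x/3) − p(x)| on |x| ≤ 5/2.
1500625/31104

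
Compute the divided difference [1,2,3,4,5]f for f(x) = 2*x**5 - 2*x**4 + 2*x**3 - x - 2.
28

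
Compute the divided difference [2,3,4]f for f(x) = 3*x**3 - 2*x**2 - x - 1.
25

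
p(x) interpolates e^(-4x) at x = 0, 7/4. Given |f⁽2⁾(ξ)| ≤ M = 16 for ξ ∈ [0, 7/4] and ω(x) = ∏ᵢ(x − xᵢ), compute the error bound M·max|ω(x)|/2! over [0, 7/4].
49/8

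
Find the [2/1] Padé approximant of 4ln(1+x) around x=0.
2*x*(x + 6)/(3*(2*x/3 + 1))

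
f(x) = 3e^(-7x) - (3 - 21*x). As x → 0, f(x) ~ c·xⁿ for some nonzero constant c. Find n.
2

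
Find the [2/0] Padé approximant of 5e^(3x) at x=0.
45*x**2/2 + 15*x + 5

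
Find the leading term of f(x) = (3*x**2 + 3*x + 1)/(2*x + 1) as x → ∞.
3*x/2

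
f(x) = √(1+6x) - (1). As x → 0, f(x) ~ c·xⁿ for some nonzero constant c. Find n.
1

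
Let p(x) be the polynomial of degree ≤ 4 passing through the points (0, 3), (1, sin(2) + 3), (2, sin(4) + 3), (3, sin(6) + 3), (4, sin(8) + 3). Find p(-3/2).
-693*sin(2)/32 + 1485*sin(4)/64 + 315*sin(8)/128 + 3 - 385*sin(6)/32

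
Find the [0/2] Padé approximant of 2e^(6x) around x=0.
2/(18*x**2 - 6*x + 1)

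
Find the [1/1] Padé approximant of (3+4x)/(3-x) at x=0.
(4*x/3 + 1)/(1 - x/3)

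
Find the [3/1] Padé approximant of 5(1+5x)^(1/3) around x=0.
(-625*x**3/81 + 125*x**2/9 + 25*x + 5)/(10*x/3 + 1)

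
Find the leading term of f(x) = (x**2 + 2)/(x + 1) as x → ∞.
x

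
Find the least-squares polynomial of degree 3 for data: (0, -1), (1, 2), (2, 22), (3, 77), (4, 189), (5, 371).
-55/63 + (-1/27)x + (-109/252)x² + (331/108)x³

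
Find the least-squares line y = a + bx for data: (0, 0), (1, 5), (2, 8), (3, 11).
a = 3/5, b = 18/5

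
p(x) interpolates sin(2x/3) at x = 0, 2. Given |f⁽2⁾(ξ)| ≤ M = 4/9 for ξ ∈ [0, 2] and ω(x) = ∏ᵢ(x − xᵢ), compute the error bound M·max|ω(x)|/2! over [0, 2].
2/9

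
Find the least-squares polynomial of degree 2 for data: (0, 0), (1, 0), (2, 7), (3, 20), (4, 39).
-4/35 + (-97/35)x + (22/7)x²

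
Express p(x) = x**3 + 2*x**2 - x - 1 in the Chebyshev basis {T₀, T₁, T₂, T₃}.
(-1/4)T₁ + T₂ + (1/4)T₃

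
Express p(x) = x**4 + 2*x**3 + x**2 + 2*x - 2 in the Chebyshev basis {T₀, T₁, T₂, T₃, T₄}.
(-9/8)T₀ + (7/2)T₁ + T₂ + (1/2)T₃ + (1/8)T₄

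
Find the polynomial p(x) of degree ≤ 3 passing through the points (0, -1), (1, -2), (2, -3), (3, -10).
-x**3 + 3*x**2 - 3*x - 1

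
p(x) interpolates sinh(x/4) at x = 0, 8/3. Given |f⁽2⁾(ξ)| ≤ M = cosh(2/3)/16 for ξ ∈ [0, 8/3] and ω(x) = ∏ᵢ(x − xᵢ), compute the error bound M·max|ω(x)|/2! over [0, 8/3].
cosh(2/3)/18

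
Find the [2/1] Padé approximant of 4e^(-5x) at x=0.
(50*x**2/3 - 40*x/3 + 4)/(5*x/3 + 1)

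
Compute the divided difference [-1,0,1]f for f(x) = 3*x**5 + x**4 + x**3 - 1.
1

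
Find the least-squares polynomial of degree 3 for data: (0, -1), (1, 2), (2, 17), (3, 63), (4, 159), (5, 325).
-65/63 + (1385/378)x + (-947/252)x² + (347/108)x³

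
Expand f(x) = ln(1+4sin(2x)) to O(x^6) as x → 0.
8*x - 32*x**2 + 496*x**3/3 - 2944*x**4/3 + 18640*x**5/3 + O(x**6)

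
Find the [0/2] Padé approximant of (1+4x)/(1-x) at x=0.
1/(20*x**2 - 5*x + 1)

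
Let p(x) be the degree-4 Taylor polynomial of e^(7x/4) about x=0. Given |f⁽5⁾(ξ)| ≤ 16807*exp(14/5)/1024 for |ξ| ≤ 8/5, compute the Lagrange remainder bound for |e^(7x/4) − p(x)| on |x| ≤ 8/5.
67228*exp(14/5)/46875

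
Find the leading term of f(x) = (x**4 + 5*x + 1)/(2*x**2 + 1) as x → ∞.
x**2/2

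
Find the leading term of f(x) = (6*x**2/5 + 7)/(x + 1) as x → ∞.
6*x/5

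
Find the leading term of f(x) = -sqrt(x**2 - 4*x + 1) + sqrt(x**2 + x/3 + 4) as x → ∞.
13/6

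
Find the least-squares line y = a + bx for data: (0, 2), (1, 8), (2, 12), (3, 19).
a = 2, b = 11/2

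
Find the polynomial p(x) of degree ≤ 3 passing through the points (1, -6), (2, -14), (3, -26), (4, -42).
-2*x**2 - 2*x - 2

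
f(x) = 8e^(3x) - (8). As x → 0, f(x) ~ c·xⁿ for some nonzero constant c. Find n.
1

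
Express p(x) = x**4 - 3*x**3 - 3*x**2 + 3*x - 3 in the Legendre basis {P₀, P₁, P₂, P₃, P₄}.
(-19/5)P₀ + (6/5)P₁ + (-10/7)P₂ + (-6/5)P₃ + (8/35)P₄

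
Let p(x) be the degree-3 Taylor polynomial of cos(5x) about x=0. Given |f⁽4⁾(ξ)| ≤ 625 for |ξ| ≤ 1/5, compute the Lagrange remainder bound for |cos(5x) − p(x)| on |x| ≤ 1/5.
1/24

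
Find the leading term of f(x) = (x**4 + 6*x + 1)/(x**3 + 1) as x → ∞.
x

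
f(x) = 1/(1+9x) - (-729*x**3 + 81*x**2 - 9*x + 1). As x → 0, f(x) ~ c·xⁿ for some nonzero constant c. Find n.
4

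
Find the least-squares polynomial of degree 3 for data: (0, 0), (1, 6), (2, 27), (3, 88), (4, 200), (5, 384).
5/21 + (101/63)x + (13/42)x² + (53/18)x³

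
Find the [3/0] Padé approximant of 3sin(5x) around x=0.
-125*x**3/2 + 15*x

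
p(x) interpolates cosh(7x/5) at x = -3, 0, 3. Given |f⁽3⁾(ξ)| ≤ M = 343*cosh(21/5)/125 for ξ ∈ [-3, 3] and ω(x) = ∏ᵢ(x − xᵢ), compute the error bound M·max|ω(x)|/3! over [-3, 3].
343*sqrt(3)*cosh(21/5)/125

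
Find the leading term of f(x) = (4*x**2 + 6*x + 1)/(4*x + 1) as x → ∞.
x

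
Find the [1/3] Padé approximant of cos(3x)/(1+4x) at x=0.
(1 - 15*x/16)/(441*x**3/32 + 3*x**2/4 + 49*x/16 + 1)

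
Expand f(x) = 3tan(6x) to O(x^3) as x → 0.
18*x + O(x**3)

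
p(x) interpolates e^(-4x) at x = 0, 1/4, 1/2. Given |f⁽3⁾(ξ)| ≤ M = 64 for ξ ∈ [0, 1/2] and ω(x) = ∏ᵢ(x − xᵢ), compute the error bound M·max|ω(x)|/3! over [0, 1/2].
sqrt(3)/27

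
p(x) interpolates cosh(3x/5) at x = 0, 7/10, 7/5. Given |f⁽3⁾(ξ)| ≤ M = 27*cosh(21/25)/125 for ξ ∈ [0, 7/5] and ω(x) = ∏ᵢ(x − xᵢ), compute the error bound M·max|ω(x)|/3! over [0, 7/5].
343*sqrt(3)*cosh(21/25)/125000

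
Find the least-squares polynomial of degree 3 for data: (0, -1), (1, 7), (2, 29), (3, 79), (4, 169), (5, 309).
-6/7 + (53/14)x + (23/14)x² + (2)x³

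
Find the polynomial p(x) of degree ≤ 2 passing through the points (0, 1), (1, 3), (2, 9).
2*x**2 + 1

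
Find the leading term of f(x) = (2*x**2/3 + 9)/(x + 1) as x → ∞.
2*x/3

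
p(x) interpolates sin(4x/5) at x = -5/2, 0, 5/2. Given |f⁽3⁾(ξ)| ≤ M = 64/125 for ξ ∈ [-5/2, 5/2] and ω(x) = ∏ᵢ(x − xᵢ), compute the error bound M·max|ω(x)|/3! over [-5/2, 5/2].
8*sqrt(3)/27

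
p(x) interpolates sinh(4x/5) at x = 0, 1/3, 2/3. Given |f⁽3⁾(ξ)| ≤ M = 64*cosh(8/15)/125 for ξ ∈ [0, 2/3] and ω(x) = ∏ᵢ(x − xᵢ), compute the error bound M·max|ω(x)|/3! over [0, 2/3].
64*sqrt(3)*cosh(8/15)/91125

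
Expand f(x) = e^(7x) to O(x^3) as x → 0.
1 + 7*x + 49*x**2/2 + O(x**3)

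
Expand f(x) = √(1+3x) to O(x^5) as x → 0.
1 + 3*x/2 - 9*x**2/8 + 27*x**3/16 - 405*x**4/128 + O(x**5)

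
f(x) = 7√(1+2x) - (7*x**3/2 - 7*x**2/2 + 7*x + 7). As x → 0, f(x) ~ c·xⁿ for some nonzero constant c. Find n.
4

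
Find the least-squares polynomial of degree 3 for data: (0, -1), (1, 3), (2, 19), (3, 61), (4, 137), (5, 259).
-8/9 + (125/378)x + (85/63)x² + (97/54)x³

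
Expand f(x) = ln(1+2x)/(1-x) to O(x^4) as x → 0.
2*x + 8*x**3/3 + O(x**4)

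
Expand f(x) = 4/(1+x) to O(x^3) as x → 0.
4 - 4*x + 4*x**2 + O(x**3)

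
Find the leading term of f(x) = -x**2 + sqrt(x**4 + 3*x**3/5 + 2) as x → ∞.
3*x/10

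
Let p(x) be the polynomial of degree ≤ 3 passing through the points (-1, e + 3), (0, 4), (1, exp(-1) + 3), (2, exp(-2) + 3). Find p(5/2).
(-35*e + 35 + (69 - 5*e)*exp(2))*exp(-2)/16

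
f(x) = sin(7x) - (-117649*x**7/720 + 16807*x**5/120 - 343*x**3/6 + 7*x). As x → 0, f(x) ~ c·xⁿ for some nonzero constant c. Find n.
9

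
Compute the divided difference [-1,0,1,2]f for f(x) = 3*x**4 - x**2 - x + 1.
6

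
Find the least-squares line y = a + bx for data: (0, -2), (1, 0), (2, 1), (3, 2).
a = -17/10, b = 13/10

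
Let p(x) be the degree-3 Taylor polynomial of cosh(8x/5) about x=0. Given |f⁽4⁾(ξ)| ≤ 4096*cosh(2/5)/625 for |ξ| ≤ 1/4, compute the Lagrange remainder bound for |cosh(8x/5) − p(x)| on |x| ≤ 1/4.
2*cosh(2/5)/1875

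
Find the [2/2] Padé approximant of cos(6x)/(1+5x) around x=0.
(-180*x**2/7 + 15*x/7 + 1)/(3*x**2 + 50*x/7 + 1)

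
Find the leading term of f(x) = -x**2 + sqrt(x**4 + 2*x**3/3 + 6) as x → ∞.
x/3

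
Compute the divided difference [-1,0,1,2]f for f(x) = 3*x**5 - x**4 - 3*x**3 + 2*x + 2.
10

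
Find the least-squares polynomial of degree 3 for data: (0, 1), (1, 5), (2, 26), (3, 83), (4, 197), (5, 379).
26/21 + (-16/63)x + (19/42)x² + (53/18)x³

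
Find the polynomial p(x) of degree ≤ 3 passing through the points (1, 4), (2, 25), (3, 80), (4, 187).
3*x**3 - x**2 + 3*x - 1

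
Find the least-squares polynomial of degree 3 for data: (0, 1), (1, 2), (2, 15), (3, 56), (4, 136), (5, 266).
151/126 + (-2053/756)x + (103/126)x² + (223/108)x³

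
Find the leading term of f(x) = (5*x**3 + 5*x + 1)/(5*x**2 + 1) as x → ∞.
x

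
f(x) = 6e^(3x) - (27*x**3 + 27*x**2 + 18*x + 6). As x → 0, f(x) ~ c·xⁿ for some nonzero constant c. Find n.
4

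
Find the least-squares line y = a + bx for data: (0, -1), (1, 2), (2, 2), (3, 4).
a = -1/2, b = 3/2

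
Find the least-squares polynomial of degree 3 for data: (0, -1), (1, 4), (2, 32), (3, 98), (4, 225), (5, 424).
-59/63 + (-223/378)x + (163/63)x² + (157/54)x³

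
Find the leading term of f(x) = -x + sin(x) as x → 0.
-x**3/6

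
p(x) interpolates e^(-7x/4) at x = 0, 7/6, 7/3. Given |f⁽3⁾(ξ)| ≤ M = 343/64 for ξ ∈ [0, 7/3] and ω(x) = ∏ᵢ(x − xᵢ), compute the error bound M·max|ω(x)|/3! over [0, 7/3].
117649*sqrt(3)/373248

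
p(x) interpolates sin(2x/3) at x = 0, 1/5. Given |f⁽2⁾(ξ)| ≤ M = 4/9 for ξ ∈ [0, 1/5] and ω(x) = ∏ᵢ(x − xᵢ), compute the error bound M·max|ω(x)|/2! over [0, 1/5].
1/450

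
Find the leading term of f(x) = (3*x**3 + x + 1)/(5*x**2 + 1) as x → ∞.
3*x/5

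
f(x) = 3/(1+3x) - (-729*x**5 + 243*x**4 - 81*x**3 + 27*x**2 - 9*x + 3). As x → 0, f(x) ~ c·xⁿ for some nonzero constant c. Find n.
6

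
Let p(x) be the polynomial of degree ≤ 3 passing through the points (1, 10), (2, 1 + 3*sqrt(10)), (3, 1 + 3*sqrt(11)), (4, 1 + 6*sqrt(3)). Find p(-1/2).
-567*sqrt(10)/16 - 105*sqrt(3)/8 + 961/16 + 405*sqrt(11)/16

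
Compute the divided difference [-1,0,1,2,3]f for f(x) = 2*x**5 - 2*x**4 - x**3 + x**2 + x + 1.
8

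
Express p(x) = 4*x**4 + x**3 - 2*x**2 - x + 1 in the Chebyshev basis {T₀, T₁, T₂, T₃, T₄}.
(3/2)T₀ + (-1/4)T₁ + T₂ + (1/4)T₃ + (1/2)T₄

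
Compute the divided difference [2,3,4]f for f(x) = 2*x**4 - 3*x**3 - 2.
83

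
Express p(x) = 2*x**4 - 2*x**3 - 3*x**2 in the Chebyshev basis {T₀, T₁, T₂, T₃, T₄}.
(-3/4)T₀ + (-3/2)T₁ + (-1/2)T₂ + (-1/2)T₃ + (1/4)T₄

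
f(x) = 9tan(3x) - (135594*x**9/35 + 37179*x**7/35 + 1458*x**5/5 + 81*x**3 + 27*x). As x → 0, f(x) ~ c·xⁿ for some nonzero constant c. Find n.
11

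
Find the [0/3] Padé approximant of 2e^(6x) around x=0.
2/(-36*x**3 + 18*x**2 - 6*x + 1)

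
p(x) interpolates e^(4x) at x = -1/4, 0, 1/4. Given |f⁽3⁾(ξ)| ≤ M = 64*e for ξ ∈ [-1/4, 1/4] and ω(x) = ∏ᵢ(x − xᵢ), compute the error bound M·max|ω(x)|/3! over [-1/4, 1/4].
sqrt(3)*e/27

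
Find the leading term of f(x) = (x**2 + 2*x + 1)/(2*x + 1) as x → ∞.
x/2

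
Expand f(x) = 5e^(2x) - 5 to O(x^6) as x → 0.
10*x + 10*x**2 + 20*x**3/3 + 10*x**4/3 + 4*x**5/3 + O(x**6)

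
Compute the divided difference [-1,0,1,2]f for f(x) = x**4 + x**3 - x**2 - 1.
3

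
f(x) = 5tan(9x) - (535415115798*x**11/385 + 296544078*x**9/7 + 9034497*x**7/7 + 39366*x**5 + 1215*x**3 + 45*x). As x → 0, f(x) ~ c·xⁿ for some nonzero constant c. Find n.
13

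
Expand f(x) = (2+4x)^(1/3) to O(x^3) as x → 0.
2**(1/3) + 2*2**(1/3)*x/3 - 4*2**(1/3)*x**2/9 + O(x**3)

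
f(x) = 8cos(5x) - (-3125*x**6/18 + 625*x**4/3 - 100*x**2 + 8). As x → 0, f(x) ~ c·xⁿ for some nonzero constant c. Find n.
8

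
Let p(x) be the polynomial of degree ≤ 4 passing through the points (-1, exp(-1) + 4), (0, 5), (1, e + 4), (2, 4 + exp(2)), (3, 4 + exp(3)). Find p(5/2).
5*(-14*exp(2) - 1 + 108*e + 7*exp(4) + 28*exp(3))*exp(-1)/128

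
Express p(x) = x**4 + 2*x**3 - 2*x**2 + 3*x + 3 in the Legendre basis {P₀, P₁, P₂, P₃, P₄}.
(38/15)P₀ + (21/5)P₁ + (-16/21)P₂ + (4/5)P₃ + (8/35)P₄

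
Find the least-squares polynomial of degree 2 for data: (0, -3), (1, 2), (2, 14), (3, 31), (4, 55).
-107/35 + (31/14)x + (43/14)x²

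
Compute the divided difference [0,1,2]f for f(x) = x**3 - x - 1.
3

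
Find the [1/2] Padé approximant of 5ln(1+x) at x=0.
5*x/(-x**2/12 + x/2 + 1)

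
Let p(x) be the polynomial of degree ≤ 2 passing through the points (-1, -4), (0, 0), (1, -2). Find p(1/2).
-1/4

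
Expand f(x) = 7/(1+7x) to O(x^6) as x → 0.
7 - 49*x + 343*x**2 - 2401*x**3 + 16807*x**4 - 117649*x**5 + O(x**6)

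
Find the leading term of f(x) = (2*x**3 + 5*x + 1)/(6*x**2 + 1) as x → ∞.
x/3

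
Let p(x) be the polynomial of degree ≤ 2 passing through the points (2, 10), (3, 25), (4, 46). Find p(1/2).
-5/4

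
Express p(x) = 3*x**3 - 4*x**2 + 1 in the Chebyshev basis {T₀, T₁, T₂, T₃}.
-T₀ + (9/4)T₁ + (-2)T₂ + (3/4)T₃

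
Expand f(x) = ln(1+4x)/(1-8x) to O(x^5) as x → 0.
4*x + 24*x**2 + 640*x**3/3 + 4928*x**4/3 + O(x**5)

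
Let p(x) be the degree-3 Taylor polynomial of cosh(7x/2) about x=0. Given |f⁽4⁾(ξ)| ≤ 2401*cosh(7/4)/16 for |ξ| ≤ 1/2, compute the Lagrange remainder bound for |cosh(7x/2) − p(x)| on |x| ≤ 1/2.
2401*cosh(7/4)/6144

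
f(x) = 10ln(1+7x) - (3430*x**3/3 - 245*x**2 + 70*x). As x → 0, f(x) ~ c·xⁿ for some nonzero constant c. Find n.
4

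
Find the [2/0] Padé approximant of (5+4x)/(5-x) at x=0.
x**2/5 + x + 1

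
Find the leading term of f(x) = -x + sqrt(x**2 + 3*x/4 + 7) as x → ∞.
3/8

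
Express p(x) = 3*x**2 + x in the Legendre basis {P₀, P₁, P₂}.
P₀ + P₁ + (2)P₂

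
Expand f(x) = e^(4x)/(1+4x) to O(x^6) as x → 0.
1 + 8*x**2 - 64*x**3/3 + 96*x**4 - 5632*x**5/15 + O(x**6)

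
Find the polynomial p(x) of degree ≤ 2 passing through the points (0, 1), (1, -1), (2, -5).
-x**2 - x + 1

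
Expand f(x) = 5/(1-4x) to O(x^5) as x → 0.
5 + 20*x + 80*x**2 + 320*x**3 + 1280*x**4 + O(x**5)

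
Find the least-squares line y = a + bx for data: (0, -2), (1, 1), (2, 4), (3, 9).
a = -12/5, b = 18/5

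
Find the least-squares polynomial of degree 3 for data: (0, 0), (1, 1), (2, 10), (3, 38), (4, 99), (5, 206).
-11/126 + (1637/756)x + (-739/252)x² + (58/27)x³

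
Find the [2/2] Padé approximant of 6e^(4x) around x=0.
(8*x**2 + 12*x + 6)/(4*x**2/3 - 2*x + 1)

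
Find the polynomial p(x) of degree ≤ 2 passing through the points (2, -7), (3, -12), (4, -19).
-x**2 - 3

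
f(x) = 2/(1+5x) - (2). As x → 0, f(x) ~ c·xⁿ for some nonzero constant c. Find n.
1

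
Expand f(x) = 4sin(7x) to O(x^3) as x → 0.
28*x + O(x**3)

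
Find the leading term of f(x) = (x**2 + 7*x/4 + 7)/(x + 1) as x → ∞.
x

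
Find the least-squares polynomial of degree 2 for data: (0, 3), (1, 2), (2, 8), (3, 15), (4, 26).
18/7 + (-87/70)x + (25/14)x²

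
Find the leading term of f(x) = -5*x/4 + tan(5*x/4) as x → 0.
125*x**3/192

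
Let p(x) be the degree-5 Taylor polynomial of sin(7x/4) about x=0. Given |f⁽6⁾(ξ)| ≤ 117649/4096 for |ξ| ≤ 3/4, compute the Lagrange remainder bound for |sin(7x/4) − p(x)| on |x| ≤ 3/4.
9529569/1342177280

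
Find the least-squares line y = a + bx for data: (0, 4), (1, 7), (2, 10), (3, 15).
a = 18/5, b = 18/5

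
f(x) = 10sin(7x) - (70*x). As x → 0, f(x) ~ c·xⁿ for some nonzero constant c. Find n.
3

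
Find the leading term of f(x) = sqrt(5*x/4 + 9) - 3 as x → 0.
5*x/24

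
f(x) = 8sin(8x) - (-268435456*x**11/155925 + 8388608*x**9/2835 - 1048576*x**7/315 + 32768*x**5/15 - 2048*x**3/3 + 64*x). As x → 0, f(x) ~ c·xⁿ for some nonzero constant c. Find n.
13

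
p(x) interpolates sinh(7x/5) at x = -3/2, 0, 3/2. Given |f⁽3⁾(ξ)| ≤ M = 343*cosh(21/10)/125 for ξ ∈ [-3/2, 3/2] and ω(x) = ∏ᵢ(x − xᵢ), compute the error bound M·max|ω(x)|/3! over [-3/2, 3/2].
343*sqrt(3)*cosh(21/10)/1000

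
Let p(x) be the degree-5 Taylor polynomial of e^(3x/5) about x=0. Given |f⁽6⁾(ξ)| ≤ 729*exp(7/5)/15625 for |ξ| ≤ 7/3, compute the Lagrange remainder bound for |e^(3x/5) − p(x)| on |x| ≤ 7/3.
117649*exp(7/5)/11250000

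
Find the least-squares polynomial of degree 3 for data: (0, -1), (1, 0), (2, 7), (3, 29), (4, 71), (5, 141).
-59/63 + (-169/378)x + (-5/252)x² + (125/108)x³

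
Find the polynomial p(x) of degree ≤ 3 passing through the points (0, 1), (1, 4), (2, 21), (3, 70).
3*x**3 - 2*x**2 + 2*x + 1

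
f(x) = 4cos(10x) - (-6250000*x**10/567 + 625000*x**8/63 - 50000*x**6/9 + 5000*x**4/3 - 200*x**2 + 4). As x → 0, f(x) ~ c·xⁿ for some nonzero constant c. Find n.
12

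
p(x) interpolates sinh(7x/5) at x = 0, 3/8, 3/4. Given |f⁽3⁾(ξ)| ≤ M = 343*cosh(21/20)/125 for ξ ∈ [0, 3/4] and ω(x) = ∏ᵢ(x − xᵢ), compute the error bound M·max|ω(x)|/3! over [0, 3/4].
343*sqrt(3)*cosh(21/20)/64000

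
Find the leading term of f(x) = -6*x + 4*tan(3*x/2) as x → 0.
9*x**3/2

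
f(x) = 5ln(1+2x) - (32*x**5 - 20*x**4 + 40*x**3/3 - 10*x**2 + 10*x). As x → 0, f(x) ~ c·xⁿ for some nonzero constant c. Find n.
6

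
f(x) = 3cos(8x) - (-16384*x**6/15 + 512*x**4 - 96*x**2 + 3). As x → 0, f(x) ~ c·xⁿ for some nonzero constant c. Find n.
8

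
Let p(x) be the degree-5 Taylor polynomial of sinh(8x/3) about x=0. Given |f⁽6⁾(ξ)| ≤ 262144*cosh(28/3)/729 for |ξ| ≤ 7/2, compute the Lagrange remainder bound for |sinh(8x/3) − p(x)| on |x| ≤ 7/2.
30118144*cosh(28/3)/32805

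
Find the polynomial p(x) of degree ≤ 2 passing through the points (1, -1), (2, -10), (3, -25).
2 - 3*x**2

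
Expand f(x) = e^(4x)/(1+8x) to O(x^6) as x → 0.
1 - 4*x + 40*x**2 - 928*x**3/3 + 7456*x**4/3 - 298112*x**5/15 + O(x**6)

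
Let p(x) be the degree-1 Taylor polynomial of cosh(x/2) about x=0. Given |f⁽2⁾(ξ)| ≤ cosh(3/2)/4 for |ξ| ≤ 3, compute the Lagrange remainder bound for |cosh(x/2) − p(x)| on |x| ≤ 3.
9*cosh(3/2)/8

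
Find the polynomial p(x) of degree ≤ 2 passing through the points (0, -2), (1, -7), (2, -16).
-2*x**2 - 3*x - 2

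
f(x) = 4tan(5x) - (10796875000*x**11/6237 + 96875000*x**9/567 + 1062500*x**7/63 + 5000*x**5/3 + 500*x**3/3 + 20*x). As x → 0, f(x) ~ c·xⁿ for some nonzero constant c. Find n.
13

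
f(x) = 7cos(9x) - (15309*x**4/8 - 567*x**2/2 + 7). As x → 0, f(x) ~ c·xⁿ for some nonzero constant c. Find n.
6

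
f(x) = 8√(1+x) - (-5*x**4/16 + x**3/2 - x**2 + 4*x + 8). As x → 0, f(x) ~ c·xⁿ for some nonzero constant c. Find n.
5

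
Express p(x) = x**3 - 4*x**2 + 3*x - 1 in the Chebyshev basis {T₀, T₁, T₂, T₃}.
(-3)T₀ + (15/4)T₁ + (-2)T₂ + (1/4)T₃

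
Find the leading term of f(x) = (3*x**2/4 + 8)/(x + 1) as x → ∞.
3*x/4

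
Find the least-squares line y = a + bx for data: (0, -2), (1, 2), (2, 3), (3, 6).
a = -3/2, b = 5/2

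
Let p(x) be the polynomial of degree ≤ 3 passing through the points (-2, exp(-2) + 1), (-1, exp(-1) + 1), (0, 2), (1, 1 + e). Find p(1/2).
(-5*e + 1 + (5*e + 31)*exp(2))*exp(-2)/16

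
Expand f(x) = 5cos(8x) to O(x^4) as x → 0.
5 - 160*x**2 + O(x**4)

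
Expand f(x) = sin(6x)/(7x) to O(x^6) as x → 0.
6/7 - 36*x**2/7 + 324*x**4/35 + O(x**6)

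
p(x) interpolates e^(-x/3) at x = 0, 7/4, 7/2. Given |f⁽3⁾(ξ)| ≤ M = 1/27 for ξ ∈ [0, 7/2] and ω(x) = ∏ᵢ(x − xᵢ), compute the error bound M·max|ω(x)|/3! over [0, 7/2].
343*sqrt(3)/46656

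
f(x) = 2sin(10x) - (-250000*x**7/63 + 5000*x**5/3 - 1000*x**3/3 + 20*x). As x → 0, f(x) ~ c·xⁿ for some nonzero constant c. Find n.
9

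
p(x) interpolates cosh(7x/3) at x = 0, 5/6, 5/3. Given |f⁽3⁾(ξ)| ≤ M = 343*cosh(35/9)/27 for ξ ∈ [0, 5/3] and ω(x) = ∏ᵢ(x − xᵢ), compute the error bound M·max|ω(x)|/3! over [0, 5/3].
42875*sqrt(3)*cosh(35/9)/157464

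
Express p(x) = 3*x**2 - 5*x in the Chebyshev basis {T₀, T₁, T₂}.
(3/2)T₀ + (-5)T₁ + (3/2)T₂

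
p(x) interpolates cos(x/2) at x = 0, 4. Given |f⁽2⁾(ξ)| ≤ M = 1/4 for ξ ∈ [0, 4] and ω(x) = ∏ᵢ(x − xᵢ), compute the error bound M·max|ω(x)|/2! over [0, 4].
1/2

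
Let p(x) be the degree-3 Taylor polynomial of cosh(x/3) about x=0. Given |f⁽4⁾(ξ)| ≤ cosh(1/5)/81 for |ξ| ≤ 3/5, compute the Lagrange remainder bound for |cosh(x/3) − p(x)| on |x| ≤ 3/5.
cosh(1/5)/15000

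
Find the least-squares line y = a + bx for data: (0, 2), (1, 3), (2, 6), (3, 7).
a = 9/5, b = 9/5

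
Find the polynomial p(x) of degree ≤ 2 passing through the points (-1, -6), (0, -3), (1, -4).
-2*x**2 + x - 3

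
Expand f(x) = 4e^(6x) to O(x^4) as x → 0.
4 + 24*x + 72*x**2 + 144*x**3 + O(x**4)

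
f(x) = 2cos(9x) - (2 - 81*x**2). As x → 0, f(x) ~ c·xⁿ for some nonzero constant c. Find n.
4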